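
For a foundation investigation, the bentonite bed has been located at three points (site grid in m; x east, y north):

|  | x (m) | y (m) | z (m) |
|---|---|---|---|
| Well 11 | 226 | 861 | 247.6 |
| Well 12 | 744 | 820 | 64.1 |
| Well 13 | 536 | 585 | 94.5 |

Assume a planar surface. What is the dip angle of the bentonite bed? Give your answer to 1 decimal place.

Let the plane be z = a·x + b·y + c.
Well 12−Well 11: 518a − 41b = −183.5;  Well 13−Well 11: 310a − 276b = −153.1.
Solving gives a = −0.34062, b = 0.17213.
Gradient magnitude |∇z| = √(a² + b²) = √(0.11602 + 0.02963) = 0.38164.
True dip = arctan(0.38164) = 20.9°, dipping toward ESE (azimuth ≈ 117°).

20.9°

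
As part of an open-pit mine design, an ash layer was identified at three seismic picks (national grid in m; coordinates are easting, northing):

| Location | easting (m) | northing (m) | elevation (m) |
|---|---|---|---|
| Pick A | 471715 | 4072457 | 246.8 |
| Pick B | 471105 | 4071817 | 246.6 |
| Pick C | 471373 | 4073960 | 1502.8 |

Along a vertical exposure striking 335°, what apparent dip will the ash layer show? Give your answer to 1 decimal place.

Two edge vectors: Pick A→Pick B = (-610, -640, -0.2), Pick A→Pick C = (-342, 1503, 1256).
Normal n = (Pick A→Pick B) × (Pick A→Pick C) = (-803539.4, 766228.4, -1135710).
So ∂z/∂easting = −n_x/n_z = −0.70752 and ∂z/∂northing = −n_y/n_z = 0.67467.
Unit vector along 335° is (sin 335°, cos 335°) = (-0.4226, 0.9063).
Slope in that direction = a·(-0.4226) + b·(0.9063) = 0.91047.
Apparent dip = arctan|0.91047| = 42.3° (true dip is 44.4°, so apparent ≤ true as expected).

42.3°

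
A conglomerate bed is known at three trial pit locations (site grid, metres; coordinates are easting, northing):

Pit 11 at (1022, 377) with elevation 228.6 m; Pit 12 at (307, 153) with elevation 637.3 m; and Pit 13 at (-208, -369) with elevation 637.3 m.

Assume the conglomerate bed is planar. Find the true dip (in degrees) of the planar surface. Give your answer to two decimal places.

49.29°

Two edge vectors: Pit 11→Pit 12 = (-715, -224, 408.7), Pit 11→Pit 13 = (-1230, -746, 408.7).
Normal n = (Pit 11→Pit 12) × (Pit 11→Pit 13) = (213341.4, -210480.5, 257870).
So ∂z/∂easting = −n_x/n_z = −0.82732 and ∂z/∂northing = −n_y/n_z = 0.81623.
Gradient magnitude |∇z| = √(a² + b²) = √(0.68446 + 0.66623) = 1.16219.
True dip = arctan(1.16219) = 49.29°, dipping toward SE (azimuth ≈ 135°).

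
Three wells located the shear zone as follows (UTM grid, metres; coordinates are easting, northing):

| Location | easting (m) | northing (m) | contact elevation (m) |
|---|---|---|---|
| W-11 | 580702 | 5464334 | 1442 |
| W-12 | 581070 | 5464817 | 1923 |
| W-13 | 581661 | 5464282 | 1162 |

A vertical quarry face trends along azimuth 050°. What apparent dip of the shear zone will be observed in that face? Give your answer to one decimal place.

Let the plane be z = a·easting + b·northing + c.
W-12−W-11: 368a + 483b = 481;  W-13−W-11: 959a − 52b = −280.
Solving gives a = −0.22853, b = 1.16998.
Unit vector along 050° is (sin 50°, cos 50°) = (0.7660, 0.6428).
Slope in that direction = a·(0.7660) + b·(0.6428) = 0.57698.
Apparent dip = arctan|0.57698| = 30.0° (true dip is 50.0°, so apparent ≤ true as expected).

30.0°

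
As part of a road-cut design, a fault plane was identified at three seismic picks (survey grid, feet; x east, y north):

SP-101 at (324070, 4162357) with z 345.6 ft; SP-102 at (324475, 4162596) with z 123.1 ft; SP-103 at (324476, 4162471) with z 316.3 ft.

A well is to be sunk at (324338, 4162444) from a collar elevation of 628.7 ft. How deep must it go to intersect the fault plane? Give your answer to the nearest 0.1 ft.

Let the plane be z = a·x + b·y + c.
SP-102−SP-101: 405a + 239b = −222.5;  SP-103−SP-101: 406a + 114b = −29.3.
Solving gives a = 0.361007785, b = −1.542711938.
Then c = 345.6 − a·324070 − b·4162357 = 6304671.64.
At (324338, 4162444): z_contact = 117088.54 − 6421452.05 + 6304671.64 = 308.13 ft.
Depth below ground = 628.7 − 308.13 = 320.6 ft.

320.6 ft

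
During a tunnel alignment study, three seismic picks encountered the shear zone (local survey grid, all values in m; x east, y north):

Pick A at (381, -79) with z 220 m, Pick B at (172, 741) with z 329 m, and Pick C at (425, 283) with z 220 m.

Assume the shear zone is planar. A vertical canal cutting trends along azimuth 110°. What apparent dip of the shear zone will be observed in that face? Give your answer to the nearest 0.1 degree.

19.1°

Let the plane be z = a·x + b·y + c.
Pick B−Pick A: −209a + 820b = 109;  Pick C−Pick A: 44a + 362b = 0.
Solving gives a = −0.35313, b = 0.04292.
Unit vector along 110° is (sin 110°, cos 110°) = (0.9397, -0.3420).
Slope in that direction = a·(0.9397) + b·(-0.3420) = −0.34651.
Apparent dip = arctan|0.34651| = 19.1° (true dip is 19.6°, so apparent ≤ true as expected).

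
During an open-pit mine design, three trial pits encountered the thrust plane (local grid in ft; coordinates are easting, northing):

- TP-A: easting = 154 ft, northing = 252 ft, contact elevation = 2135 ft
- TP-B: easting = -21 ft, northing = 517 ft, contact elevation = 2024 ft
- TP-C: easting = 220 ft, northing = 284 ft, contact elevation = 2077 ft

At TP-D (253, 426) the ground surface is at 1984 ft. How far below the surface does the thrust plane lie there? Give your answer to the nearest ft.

Let the plane be z = a·easting + b·northing + c.
TP-B−TP-A: −175a + 265b = −111;  TP-C−TP-A: 66a + 32b = −58.
Solving gives a = −0.51182, b = −0.75686.
Then c = 2135 − a·154 − b·252 = 2404.55.
At (253, 426): z_contact = −129.5 − 322.4 + 2404.55 = 1952.6 ft.
Depth below ground = 1984 − 1952.6 = 31 ft.

31 ft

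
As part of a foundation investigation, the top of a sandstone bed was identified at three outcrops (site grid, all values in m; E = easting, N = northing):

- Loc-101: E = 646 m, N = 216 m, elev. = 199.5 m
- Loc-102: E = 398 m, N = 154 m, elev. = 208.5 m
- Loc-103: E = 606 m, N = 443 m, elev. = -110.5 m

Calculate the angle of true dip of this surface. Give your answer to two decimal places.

Let the plane be z = a·E + b·N + c.
Loc-102−Loc-101: −248a − 62b = 9;  Loc-103−Loc-101: −40a + 227b = −310.
Solving gives a = 0.29225, b = −1.31414.
Gradient magnitude |∇z| = √(a² + b²) = √(0.08541 + 1.72697) = 1.34625.
True dip = arctan(1.34625) = 53.39°, dipping toward NNW (azimuth ≈ 347°).

53.39°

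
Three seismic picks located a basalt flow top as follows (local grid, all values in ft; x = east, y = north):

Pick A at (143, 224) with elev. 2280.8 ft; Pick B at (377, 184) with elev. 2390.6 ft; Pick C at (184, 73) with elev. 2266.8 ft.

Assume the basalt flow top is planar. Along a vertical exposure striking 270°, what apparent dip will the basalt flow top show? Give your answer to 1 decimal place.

Two edge vectors: Pick A→Pick B = (234, -40, 109.8), Pick A→Pick C = (41, -151, -14).
Normal n = (Pick A→Pick B) × (Pick A→Pick C) = (17139.8, 7777.8, -33694).
So ∂z/∂x = −n_x/n_z = 0.50869 and ∂z/∂y = −n_y/n_z = 0.23084.
Unit vector along 270° is (sin 270°, cos 270°) = (-1.0000, -0.0000).
Slope in that direction = a·(-1.0000) + b·(-0.0000) = −0.50869.
Apparent dip = arctan|0.50869| = 27.0° (true dip is 29.2°, so apparent ≤ true as expected).

27.0°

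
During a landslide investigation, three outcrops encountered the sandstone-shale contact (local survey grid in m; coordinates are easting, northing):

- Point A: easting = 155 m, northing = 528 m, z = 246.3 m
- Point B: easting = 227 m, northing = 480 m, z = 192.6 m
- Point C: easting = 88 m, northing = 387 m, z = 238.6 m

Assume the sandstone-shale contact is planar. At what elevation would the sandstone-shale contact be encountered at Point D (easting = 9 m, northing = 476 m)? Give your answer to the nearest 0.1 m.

Let the plane be z = a·easting + b·northing + c.
Point B−Point A: 72a − 48b = −53.7;  Point C−Point A: −67a − 141b = −7.7.
Solving gives a = −0.53876, b = 0.31061.
Then c = 246.3 − a·155 − b·528 = 165.80.
At (9, 476): z = −4.8 + 147.9 + 165.80 = 308.8 m.

308.8 m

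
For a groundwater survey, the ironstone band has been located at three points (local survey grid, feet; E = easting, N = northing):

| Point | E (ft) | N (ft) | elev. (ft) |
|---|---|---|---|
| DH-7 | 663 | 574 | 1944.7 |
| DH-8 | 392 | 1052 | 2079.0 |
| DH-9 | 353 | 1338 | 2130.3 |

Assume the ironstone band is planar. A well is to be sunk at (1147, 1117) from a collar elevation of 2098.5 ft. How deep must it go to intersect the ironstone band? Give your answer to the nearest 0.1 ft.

Two edge vectors: DH-7→DH-8 = (-271, 478, 134.3), DH-7→DH-9 = (-310, 764, 185.6).
Normal n = (DH-7→DH-8) × (DH-7→DH-9) = (-13888.4, 8664.6, -58864).
So ∂z/∂E = −n_x/n_z = −0.235940 and ∂z/∂N = −n_y/n_z = 0.147197.
Intercept c from DH-7: 1944.7 + 156.43 − 84.49 = 2016.64.
At (1147, 1117): z_contact = −270.62 + 164.42 + 2016.64 = 1910.43 ft.
Depth below ground = 2098.5 − 1910.43 = 188.1 ft.

188.1 ft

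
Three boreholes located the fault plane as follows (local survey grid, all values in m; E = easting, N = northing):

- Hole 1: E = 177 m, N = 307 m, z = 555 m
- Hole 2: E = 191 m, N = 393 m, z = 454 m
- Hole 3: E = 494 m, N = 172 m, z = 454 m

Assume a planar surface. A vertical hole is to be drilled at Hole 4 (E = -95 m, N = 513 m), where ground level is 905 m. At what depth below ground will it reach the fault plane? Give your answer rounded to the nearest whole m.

Let the plane be z = a·E + b·N + c.
Hole 2−Hole 1: 14a + 86b = −101;  Hole 3−Hole 1: 317a − 135b = −101.
Solving gives a = −0.76568, b = −1.04977.
Then c = 555 − a·177 − b·307 = 1012.81.
At (-95, 513): z_contact = 72.7 − 538.5 + 1012.81 = 547.0 m.
Depth below ground = 905 − 547.0 = 358 m.

358 m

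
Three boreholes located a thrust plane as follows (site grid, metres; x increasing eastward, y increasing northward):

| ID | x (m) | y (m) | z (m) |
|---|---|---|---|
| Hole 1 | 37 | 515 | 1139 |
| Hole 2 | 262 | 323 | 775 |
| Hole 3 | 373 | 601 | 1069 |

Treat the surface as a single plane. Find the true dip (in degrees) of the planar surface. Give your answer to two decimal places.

Let the plane be z = a·x + b·y + c.
Hole 2−Hole 1: 225a − 192b = −364;  Hole 3−Hole 1: 336a + 86b = −70.
Solving gives a = −0.53354, b = 1.27059.
Gradient magnitude |∇z| = √(a² + b²) = √(0.28467 + 1.61439) = 1.37806.
True dip = arctan(1.37806) = 54.03°, dipping toward SSE (azimuth ≈ 157°).

54.03°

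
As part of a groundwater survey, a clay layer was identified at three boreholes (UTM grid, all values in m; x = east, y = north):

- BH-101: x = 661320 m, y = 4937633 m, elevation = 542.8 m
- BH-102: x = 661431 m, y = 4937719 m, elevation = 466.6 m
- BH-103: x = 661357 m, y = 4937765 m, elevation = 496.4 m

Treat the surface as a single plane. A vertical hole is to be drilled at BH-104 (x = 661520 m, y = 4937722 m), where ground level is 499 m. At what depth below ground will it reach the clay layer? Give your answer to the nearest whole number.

Let the plane be z = a·x + b·y + c.
BH-102−BH-101: 111a + 86b = −76.2;  BH-103−BH-101: 37a + 132b = −46.4.
Solving gives a = −0.52903226, b = −0.20322581.
Then c = 542.8 − a·661320 − b·4937633 = 1353856.86.
At (661520, 4937722): z_contact = −349965.4 − 1003472.5 + 1353856.86 = 418.9 m.
Depth below ground = 499 − 418.9 = 80 m.

80 m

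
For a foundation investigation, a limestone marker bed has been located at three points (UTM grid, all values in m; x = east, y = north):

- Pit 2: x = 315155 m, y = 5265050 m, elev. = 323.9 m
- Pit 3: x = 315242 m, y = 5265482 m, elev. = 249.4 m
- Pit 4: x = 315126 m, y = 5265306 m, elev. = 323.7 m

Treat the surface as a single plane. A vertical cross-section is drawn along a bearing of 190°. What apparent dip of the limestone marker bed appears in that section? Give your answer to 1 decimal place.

8.9°

Two edge vectors: Pit 2→Pit 3 = (87, 432, -74.5), Pit 2→Pit 4 = (-29, 256, -0.2).
Normal n = (Pit 2→Pit 3) × (Pit 2→Pit 4) = (18985.6, 2177.9, 34800).
So ∂z/∂x = −n_x/n_z = −0.54556 and ∂z/∂y = −n_y/n_z = −0.06258.
Unit vector along 190° is (sin 190°, cos 190°) = (-0.1736, -0.9848).
Slope in that direction = a·(-0.1736) + b·(-0.9848) = 0.15637.
Apparent dip = arctan|0.15637| = 8.9° (true dip is 28.8°, so apparent ≤ true as expected).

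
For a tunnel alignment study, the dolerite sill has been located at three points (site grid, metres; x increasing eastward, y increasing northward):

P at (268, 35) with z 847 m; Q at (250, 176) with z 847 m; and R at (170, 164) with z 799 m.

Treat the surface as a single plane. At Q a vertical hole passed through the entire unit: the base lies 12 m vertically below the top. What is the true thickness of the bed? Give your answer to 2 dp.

10.32 m

Let the plane be z = a·x + b·y + c.
Q−P: −18a + 141b = 0;  R−P: −98a + 129b = −48.
Solving gives a = 0.58873, b = 0.07516.
|∇z| = √(a²+b²) = 0.59350, so dip δ = arctan(0.59350) = 30.69°.
True thickness = vertical thickness × cos δ = 12 × cos 30.69° = 10.32 m.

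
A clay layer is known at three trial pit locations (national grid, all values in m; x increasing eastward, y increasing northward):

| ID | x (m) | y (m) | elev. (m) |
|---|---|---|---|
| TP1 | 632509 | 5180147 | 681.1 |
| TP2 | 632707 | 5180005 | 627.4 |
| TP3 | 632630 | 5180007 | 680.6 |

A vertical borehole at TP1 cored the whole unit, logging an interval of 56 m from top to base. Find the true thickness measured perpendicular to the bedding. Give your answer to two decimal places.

40.97 m

Let the plane be z = a·x + b·y + c.
TP2−TP1: 198a − 142b = −53.7;  TP3−TP1: 121a − 140b = −0.5.
Solving gives a = −0.70668, b = −0.60720.
|∇z| = √(a²+b²) = 0.93171, so dip δ = arctan(0.93171) = 42.98°.
True thickness = vertical thickness × cos δ = 56 × cos 42.98° = 40.97 m.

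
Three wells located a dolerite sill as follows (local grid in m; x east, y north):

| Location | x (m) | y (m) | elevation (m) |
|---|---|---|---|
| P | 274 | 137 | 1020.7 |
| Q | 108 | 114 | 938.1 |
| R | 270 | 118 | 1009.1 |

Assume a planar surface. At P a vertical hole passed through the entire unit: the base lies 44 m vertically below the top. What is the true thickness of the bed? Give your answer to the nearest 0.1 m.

Let the plane be z = a·x + b·y + c.
Q−P: −166a − 23b = −82.6;  R−P: −4a − 19b = −11.6.
Solving gives a = 0.42541, b = 0.52097.
|∇z| = √(a²+b²) = 0.67259, so dip δ = arctan(0.67259) = 33.92°.
True thickness = vertical thickness × cos δ = 44 × cos 33.92° = 36.5 m.

36.5 m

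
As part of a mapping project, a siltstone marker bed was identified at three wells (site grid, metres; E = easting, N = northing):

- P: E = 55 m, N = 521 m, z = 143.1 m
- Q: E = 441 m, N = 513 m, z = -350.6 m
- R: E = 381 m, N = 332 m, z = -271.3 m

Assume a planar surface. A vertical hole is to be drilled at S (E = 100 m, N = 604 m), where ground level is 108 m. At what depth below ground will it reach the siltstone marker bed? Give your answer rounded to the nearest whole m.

Two edge vectors: P→Q = (386, -8, -493.7), P→R = (326, -189, -414.4).
Normal n = (P→Q) × (P→R) = (-89994.1, -987.8, -70346).
So ∂z/∂E = −n_x/n_z = −1.27931 and ∂z/∂N = −n_y/n_z = −0.01404.
Intercept c from P: 143.1 + 70.36 + 7.32 = 220.78.
At (100, 604): z_contact = −127.9 − 8.5 + 220.78 = 84.4 m.
Depth below ground = 108 − 84.4 = 24 m.

24 m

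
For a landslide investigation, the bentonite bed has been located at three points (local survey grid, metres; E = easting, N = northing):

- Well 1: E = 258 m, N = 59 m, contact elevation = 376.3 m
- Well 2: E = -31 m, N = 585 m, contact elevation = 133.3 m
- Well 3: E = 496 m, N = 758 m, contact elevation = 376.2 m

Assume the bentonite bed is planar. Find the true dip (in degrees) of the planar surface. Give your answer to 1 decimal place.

Let the plane be z = a·E + b·N + c.
Well 2−Well 1: −289a + 526b = −243;  Well 3−Well 1: 238a + 699b = −0.1.
Solving gives a = 0.51896, b = −0.17684.
Gradient magnitude |∇z| = √(a² + b²) = √(0.26932 + 0.03127) = 0.54827.
True dip = arctan(0.54827) = 28.7°, dipping toward WNW (azimuth ≈ 289°).

28.7°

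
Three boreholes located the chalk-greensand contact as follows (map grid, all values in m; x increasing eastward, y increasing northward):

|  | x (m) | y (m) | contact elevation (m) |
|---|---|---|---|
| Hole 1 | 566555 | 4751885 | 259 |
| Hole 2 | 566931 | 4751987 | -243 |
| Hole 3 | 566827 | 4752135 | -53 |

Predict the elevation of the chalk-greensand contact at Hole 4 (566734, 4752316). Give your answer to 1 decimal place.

131.0 m

Two edge vectors: Hole 1→Hole 2 = (376, 102, -502), Hole 1→Hole 3 = (272, 250, -312).
Normal n = (Hole 1→Hole 2) × (Hole 1→Hole 3) = (93676, -19232, 66256).
So ∂z/∂x = −n_x/n_z = −1.413849312 and ∂z/∂y = −n_y/n_z = 0.290268051.
Intercept c from Hole 1: 259 + 801023.40 − 1379320.40 = −578038.00.
At (566734, 4752316): z = −801276.5 + 1379445.5 − 578038.00 = 131.0 m.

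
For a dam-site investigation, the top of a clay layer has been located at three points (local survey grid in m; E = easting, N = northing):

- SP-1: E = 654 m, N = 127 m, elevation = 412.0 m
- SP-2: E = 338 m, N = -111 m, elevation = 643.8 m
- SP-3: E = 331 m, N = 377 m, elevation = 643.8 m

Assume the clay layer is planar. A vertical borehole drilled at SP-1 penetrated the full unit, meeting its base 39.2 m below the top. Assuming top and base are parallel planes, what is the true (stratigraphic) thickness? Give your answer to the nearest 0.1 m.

31.7 m

Let the plane be z = a·E + b·N + c.
SP-2−SP-1: −316a − 238b = 231.8;  SP-3−SP-1: −323a + 250b = 231.8.
Solving gives a = −0.72570, b = −0.01041.
|∇z| = √(a²+b²) = 0.72578, so dip δ = arctan(0.72578) = 35.97°.
True thickness = vertical thickness × cos δ = 39.2 × cos 35.97° = 31.7 m.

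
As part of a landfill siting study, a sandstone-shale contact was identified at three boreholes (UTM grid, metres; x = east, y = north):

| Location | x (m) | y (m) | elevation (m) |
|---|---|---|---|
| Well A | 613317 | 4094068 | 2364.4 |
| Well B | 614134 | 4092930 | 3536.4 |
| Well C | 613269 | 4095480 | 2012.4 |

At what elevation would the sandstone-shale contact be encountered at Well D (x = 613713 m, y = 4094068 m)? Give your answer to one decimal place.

Two edge vectors: Well A→Well B = (817, -1138, 1172), Well A→Well C = (-48, 1412, -352).
Normal n = (Well A→Well B) × (Well A→Well C) = (-1254288, 231328, 1098980).
So ∂z/∂x = −n_x/n_z = 1.141320133 and ∂z/∂y = −n_y/n_z = −0.210493367.
Intercept c from Well A: 2364.4 − 699991.04 + 861774.16 = 164147.52.
At (613713, 4094068): z = 700443.0 − 861774.2 + 164147.52 = 2816.4 m.

2816.4 m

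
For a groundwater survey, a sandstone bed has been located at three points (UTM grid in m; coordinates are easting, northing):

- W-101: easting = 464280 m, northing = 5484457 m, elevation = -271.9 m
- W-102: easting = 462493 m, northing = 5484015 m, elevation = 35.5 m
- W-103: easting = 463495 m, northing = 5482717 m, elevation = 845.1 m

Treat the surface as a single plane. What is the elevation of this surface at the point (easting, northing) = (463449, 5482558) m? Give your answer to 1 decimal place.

Let the plane be z = a·easting + b·northing + c.
W-102−W-101: −1787a − 442b = 307.4;  W-103−W-101: −785a − 1740b = 1117.
Solving gives a = −0.014900757, b = −0.635231555.
Then c = -271.9 − a·464280 − b·5484457 = 3490546.37.
At (463449, 5482558): z = −6905.7 − 3482693.8 + 3490546.37 = 946.8 m.

946.8 m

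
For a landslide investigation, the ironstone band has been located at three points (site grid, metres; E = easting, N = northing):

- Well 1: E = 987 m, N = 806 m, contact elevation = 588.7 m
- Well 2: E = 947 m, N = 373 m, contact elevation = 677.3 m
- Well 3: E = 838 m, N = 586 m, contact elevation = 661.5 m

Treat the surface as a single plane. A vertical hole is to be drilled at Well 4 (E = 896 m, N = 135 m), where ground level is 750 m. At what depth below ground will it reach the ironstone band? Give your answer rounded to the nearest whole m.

Let the plane be z = a·E + b·N + c.
Well 2−Well 1: −40a − 433b = 88.6;  Well 3−Well 1: −149a − 220b = 72.8.
Solving gives a = −0.21592, b = −0.18467.
Then c = 588.7 − a·987 − b·806 = 950.66.
At (896, 135): z_contact = −193.5 − 24.9 + 950.66 = 732.3 m.
Depth below ground = 750 − 732.3 = 18 m.

18 m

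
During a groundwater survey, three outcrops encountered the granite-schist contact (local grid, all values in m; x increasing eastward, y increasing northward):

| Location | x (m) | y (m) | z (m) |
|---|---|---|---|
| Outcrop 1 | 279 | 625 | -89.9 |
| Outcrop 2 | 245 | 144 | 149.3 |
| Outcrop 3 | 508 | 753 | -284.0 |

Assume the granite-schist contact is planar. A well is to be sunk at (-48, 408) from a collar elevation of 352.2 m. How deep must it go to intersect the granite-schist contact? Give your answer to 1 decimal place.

149.4 m

Let the plane be z = a·x + b·y + c.
Outcrop 2−Outcrop 1: −34a − 481b = 239.2;  Outcrop 3−Outcrop 1: 229a + 128b = −194.1.
Solving gives a = −0.59307, b = −0.45538.
Then c = -89.9 − a·279 − b·625 = 360.18.
At (-48, 408): z_contact = 28.47 − 185.79 + 360.18 = 202.85 m.
Depth below ground = 352.2 − 202.85 = 149.4 m.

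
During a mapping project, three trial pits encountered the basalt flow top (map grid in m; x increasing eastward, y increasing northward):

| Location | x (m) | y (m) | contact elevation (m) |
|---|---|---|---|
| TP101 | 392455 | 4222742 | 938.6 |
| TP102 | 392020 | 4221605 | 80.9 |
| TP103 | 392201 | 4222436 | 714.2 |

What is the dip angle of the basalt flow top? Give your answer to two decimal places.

37.73°

Two edge vectors: TP101→TP102 = (-435, -1137, -857.7), TP101→TP103 = (-254, -306, -224.4).
Normal n = (TP101→TP102) × (TP101→TP103) = (-7313.4, 120241.8, -155688).
So ∂z/∂x = −n_x/n_z = −0.04697 and ∂z/∂y = −n_y/n_z = 0.77233.
Gradient magnitude |∇z| = √(a² + b²) = √(0.00221 + 0.59649) = 0.77375.
True dip = arctan(0.77375) = 37.73°, dipping toward S (azimuth ≈ 177°).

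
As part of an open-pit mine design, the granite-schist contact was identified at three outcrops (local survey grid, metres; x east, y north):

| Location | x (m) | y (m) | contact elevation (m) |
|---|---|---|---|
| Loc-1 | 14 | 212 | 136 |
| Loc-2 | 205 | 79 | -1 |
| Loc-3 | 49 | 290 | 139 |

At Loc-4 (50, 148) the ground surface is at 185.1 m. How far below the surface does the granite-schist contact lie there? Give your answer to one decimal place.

85.6 m

Two edge vectors: Loc-1→Loc-2 = (191, -133, -137), Loc-1→Loc-3 = (35, 78, 3).
Normal n = (Loc-1→Loc-2) × (Loc-1→Loc-3) = (10287, -5368, 19553).
So ∂z/∂x = −n_x/n_z = −0.52611 and ∂z/∂y = −n_y/n_z = 0.27454.
Intercept c from Loc-1: 136 + 7.37 − 58.20 = 85.16.
At (50, 148): z_contact = −26.31 + 40.63 + 85.16 = 99.49 m.
Depth below ground = 185.1 − 99.49 = 85.6 m.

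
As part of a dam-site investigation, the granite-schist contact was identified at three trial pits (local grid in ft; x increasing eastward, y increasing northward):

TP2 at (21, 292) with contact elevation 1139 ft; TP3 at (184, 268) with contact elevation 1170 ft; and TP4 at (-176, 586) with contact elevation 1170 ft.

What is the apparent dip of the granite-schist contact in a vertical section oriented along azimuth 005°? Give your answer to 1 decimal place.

15.5°

Let the plane be z = a·x + b·y + c.
TP3−TP2: 163a − 24b = 31;  TP4−TP2: −197a + 294b = 31.
Solving gives a = 0.22823, b = 0.25837.
Unit vector along 005° is (sin 5°, cos 5°) = (0.0872, 0.9962).
Slope in that direction = a·(0.0872) + b·(0.9962) = 0.27728.
Apparent dip = arctan|0.27728| = 15.5° (true dip is 19.0°, so apparent ≤ true as expected).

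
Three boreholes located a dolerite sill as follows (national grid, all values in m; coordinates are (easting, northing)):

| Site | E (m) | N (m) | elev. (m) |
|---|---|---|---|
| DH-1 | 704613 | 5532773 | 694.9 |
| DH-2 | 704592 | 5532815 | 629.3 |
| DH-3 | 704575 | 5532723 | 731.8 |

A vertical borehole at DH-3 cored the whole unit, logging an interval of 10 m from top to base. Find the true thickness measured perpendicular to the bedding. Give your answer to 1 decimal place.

5.8 m

Let the plane be z = a·E + b·N + c.
DH-2−DH-1: −21a + 42b = −65.6;  DH-3−DH-1: −38a − 50b = 36.9.
Solving gives a = 0.65389, b = −1.23496.
|∇z| = √(a²+b²) = 1.39739, so dip δ = arctan(1.39739) = 54.41°.
True thickness = vertical thickness × cos δ = 10 × cos 54.41° = 5.8 m.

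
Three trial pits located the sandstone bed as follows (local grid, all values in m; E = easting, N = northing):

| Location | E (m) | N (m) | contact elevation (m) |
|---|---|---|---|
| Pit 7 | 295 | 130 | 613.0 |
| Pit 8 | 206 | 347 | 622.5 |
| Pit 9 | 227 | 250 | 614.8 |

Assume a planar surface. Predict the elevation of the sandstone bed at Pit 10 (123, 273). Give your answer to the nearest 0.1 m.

Two edge vectors: Pit 7→Pit 8 = (-89, 217, 9.5), Pit 7→Pit 9 = (-68, 120, 1.8).
Normal n = (Pit 7→Pit 8) × (Pit 7→Pit 9) = (-749.4, -485.8, 4076).
So ∂z/∂E = −n_x/n_z = 0.18386 and ∂z/∂N = −n_y/n_z = 0.11919.
Intercept c from Pit 7: 613 − 54.24 − 15.49 = 543.27.
At (123, 273): z = 22.6 + 32.5 + 543.27 = 598.4 m.

598.4 m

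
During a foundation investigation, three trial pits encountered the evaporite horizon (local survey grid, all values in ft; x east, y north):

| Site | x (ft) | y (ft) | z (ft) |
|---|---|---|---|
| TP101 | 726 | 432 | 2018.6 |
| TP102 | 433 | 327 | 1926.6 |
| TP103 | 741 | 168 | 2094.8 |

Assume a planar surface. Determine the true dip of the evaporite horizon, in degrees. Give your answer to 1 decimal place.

Two edge vectors: TP101→TP102 = (-293, -105, -92), TP101→TP103 = (15, -264, 76.2).
Normal n = (TP101→TP102) × (TP101→TP103) = (-32289, 20946.6, 78927).
So ∂z/∂x = −n_x/n_z = 0.40910 and ∂z/∂y = −n_y/n_z = −0.26539.
Gradient magnitude |∇z| = √(a² + b²) = √(0.16736 + 0.07043) = 0.48764.
True dip = arctan(0.48764) = 26.0°, dipping toward WNW (azimuth ≈ 303°).

26.0°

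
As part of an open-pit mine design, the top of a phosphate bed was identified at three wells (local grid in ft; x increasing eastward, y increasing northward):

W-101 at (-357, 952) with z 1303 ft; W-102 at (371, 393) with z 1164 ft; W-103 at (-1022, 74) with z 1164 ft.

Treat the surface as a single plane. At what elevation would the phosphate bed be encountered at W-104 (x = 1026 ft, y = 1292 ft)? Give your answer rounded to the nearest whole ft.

1307 ft

Two edge vectors: W-101→W-102 = (728, -559, -139), W-101→W-103 = (-665, -878, -139).
Normal n = (W-101→W-102) × (W-101→W-103) = (-44341, 193627, -1010919).
So ∂z/∂x = −n_x/n_z = −0.04386 and ∂z/∂y = −n_y/n_z = 0.19154.
Intercept c from W-101: 1303 − 15.66 − 182.34 = 1105.00.
At (1026, 1292): z = −45.0 + 247.5 + 1105.00 = 1307.5 ft.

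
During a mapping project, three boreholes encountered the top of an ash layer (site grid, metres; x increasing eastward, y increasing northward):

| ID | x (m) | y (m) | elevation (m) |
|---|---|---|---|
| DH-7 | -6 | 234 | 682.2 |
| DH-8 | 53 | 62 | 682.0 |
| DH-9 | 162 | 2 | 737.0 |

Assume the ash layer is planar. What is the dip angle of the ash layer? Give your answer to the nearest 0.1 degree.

33.4°

Two edge vectors: DH-7→DH-8 = (59, -172, -0.2), DH-7→DH-9 = (168, -232, 54.8).
Normal n = (DH-7→DH-8) × (DH-7→DH-9) = (-9472, -3266.8, 15208).
So ∂z/∂x = −n_x/n_z = 0.62283 and ∂z/∂y = −n_y/n_z = 0.21481.
Gradient magnitude |∇z| = √(a² + b²) = √(0.38792 + 0.04614) = 0.65883.
True dip = arctan(0.65883) = 33.4°, dipping toward WSW (azimuth ≈ 251°).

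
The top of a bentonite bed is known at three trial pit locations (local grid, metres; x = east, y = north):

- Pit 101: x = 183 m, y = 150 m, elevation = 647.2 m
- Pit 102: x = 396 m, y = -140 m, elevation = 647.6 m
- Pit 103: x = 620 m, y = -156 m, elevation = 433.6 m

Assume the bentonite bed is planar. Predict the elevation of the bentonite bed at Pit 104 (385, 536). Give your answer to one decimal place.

157.1 m

Two edge vectors: Pit 101→Pit 102 = (213, -290, 0.4), Pit 101→Pit 103 = (437, -306, -213.6).
Normal n = (Pit 101→Pit 102) × (Pit 101→Pit 103) = (62066.4, 45671.6, 61552).
So ∂z/∂x = −n_x/n_z = −1.00836 and ∂z/∂y = −n_y/n_z = −0.74200.
Intercept c from Pit 101: 647.2 + 184.53 + 111.30 = 943.03.
At (385, 536): z = −388.2 − 397.7 + 943.03 = 157.1 m.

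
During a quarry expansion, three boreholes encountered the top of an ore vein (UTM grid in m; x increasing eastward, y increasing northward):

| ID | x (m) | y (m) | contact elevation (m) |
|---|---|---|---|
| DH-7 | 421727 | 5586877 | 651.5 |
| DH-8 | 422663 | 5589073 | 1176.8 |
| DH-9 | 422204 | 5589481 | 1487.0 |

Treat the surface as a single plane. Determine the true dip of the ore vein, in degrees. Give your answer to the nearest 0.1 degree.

Let the plane be z = a·x + b·y + c.
DH-8−DH-7: 936a + 2196b = 525.3;  DH-9−DH-7: 477a + 2604b = 835.5.
Solving gives a = −0.33592, b = 0.38239.
Gradient magnitude |∇z| = √(a² + b²) = √(0.11284 + 0.14622) = 0.50898.
True dip = arctan(0.50898) = 27.0°, dipping toward SE (azimuth ≈ 139°).

27.0°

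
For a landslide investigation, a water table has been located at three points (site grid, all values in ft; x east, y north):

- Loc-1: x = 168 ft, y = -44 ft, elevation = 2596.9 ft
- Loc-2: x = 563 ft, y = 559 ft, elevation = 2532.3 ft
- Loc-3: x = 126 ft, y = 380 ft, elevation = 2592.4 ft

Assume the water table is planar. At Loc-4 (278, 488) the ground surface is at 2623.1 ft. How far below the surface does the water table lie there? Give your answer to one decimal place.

Two edge vectors: Loc-1→Loc-2 = (395, 603, -64.6), Loc-1→Loc-3 = (-42, 424, -4.5).
Normal n = (Loc-1→Loc-2) × (Loc-1→Loc-3) = (24676.9, 4490.7, 192806).
So ∂z/∂x = −n_x/n_z = −0.12799 and ∂z/∂y = −n_y/n_z = −0.02329.
Intercept c from Loc-1: 2596.9 + 21.50 − 1.02 = 2617.38.
At (278, 488): z_contact = −35.58 − 11.37 + 2617.38 = 2570.43 ft.
Depth below ground = 2623.1 − 2570.43 = 52.7 ft.

52.7 ft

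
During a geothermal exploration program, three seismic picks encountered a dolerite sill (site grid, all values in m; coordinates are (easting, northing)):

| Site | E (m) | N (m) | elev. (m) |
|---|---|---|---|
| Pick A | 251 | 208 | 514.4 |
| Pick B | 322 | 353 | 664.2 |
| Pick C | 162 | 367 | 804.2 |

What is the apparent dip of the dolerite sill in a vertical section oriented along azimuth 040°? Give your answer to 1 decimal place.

Two edge vectors: Pick A→Pick B = (71, 145, 149.8), Pick A→Pick C = (-89, 159, 289.8).
Normal n = (Pick A→Pick B) × (Pick A→Pick C) = (18202.8, -33908, 24194).
So ∂z/∂E = −n_x/n_z = −0.75237 and ∂z/∂N = −n_y/n_z = 1.40150.
Unit vector along 040° is (sin 40°, cos 40°) = (0.6428, 0.7660).
Slope in that direction = a·(0.6428) + b·(0.7660) = 0.59000.
Apparent dip = arctan|0.59000| = 30.5° (true dip is 57.8°, so apparent ≤ true as expected).

30.5°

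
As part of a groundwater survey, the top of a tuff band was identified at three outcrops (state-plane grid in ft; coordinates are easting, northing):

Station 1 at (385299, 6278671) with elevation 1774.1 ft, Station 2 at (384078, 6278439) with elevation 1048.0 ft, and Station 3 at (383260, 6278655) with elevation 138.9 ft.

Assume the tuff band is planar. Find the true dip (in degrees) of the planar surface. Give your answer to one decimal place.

54.4°

Let the plane be z = a·easting + b·northing + c.
Station 2−Station 1: −1221a − 232b = −726.1;  Station 3−Station 1: −2039a − 16b = −1635.2.
Solving gives a = 0.81089, b = −1.13792.
Gradient magnitude |∇z| = √(a² + b²) = √(0.65754 + 1.29487) = 1.39729.
True dip = arctan(1.39729) = 54.4°, dipping toward NW (azimuth ≈ 325°).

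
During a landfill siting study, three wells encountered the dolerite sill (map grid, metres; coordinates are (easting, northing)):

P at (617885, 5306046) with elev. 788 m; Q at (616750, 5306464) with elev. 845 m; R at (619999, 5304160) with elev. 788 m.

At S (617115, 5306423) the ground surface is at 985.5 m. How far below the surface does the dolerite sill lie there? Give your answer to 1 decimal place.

167.8 m

Two edge vectors: P→Q = (-1135, 418, 57), P→R = (2114, -1886, 0).
Normal n = (P→Q) × (P→R) = (107502, 120498, 1256958).
So ∂z/∂E = −n_x/n_z = −0.085525531 and ∂z/∂N = −n_y/n_z = −0.095864778.
Intercept c from P: 788 + 52844.94 + 508662.92 = 562295.87.
At (617115, 5306423): z_contact = −52779.09 − 508699.06 + 562295.87 = 817.71 m.
Depth below ground = 985.5 − 817.71 = 167.8 m.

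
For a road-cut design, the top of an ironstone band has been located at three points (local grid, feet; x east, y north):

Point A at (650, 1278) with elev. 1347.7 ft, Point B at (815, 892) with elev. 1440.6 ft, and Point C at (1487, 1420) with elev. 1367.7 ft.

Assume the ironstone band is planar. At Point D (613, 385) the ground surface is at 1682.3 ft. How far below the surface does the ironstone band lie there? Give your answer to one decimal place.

144.9 ft

Two edge vectors: Point A→Point B = (165, -386, 92.9), Point A→Point C = (837, 142, 20).
Normal n = (Point A→Point B) × (Point A→Point C) = (-20911.8, 74457.3, 346512).
So ∂z/∂x = −n_x/n_z = 0.060349 and ∂z/∂y = −n_y/n_z = −0.214877.
Intercept c from Point A: 1347.7 − 39.23 + 274.61 = 1583.09.
At (613, 385): z_contact = 36.99 − 82.73 + 1583.09 = 1537.35 ft.
Depth below ground = 1682.3 − 1537.35 = 144.9 ft.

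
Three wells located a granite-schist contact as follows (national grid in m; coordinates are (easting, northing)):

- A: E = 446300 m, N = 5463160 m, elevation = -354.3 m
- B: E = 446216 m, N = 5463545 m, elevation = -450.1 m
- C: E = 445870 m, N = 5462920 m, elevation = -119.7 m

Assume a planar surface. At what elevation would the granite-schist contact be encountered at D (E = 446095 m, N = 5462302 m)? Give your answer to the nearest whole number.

1 m

Two edge vectors: A→B = (-84, 385, -95.8), A→C = (-430, -240, 234.6).
Normal n = (A→B) × (A→C) = (67329, 60900.4, 185710).
So ∂z/∂E = −n_x/n_z = −0.36254914 and ∂z/∂N = −n_y/n_z = −0.32793280.
Intercept c from A: -354.3 + 161805.68 + 1791549.35 = 1953000.73.
At (446095, 5462302): z = −161731.4 − 1791268.0 + 1953000.73 = 1.4 m.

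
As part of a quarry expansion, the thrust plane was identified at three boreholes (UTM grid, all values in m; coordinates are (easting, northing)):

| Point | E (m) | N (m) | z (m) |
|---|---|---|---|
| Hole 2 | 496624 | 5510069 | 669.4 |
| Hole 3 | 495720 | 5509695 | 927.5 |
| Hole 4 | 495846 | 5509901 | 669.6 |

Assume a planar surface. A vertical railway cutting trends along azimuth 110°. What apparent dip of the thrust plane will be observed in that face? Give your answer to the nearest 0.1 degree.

38.2°

Let the plane be z = a·E + b·N + c.
Hole 3−Hole 2: −904a − 374b = 258.1;  Hole 4−Hole 2: −778a − 168b = 0.2.
Solving gives a = 0.31119, b = −1.44228.
Unit vector along 110° is (sin 110°, cos 110°) = (0.9397, -0.3420).
Slope in that direction = a·(0.9397) + b·(-0.3420) = 0.78571.
Apparent dip = arctan|0.78571| = 38.2° (true dip is 55.9°, so apparent ≤ true as expected).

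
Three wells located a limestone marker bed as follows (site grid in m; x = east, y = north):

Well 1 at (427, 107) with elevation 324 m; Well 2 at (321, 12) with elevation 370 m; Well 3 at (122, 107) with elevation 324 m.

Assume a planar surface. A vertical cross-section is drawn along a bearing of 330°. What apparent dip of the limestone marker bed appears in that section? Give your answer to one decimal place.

Let the plane be z = a·x + b·y + c.
Well 2−Well 1: −106a − 95b = 46;  Well 3−Well 1: −305a + 0b = 0.
Solving gives a = 0.00000, b = −0.48421.
Unit vector along 330° is (sin 330°, cos 330°) = (-0.5000, 0.8660).
Slope in that direction = a·(-0.5000) + b·(0.8660) = −0.41934.
Apparent dip = arctan|0.41934| = 22.8° (true dip is 25.8°, so apparent ≤ true as expected).

22.8°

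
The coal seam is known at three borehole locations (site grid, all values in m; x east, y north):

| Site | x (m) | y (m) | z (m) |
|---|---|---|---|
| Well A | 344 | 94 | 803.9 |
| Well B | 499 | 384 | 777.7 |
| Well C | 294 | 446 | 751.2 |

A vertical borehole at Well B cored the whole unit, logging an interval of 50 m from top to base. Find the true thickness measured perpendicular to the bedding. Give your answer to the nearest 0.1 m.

Let the plane be z = a·x + b·y + c.
Well B−Well A: 155a + 290b = −26.2;  Well C−Well A: −50a + 352b = −52.7.
Solving gives a = 0.08776, b = −0.13725.
|∇z| = √(a²+b²) = 0.16291, so dip δ = arctan(0.16291) = 9.25°.
True thickness = vertical thickness × cos δ = 50 × cos 9.25° = 49.3 m.

49.3 m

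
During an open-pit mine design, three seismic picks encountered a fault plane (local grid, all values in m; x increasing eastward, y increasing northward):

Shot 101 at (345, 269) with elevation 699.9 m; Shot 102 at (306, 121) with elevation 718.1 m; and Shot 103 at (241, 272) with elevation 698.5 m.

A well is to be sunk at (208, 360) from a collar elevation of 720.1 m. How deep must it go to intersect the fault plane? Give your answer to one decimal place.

33.0 m

Two edge vectors: Shot 101→Shot 102 = (-39, -148, 18.2), Shot 101→Shot 103 = (-104, 3, -1.4).
Normal n = (Shot 101→Shot 102) × (Shot 101→Shot 103) = (152.6, -1947.4, -15509).
So ∂z/∂x = −n_x/n_z = 0.00984 and ∂z/∂y = −n_y/n_z = −0.12557.
Intercept c from Shot 101: 699.9 − 3.39 + 33.78 = 730.28.
At (208, 360): z_contact = 2.05 − 45.20 + 730.28 = 687.13 m.
Depth below ground = 720.1 − 687.13 = 33.0 m.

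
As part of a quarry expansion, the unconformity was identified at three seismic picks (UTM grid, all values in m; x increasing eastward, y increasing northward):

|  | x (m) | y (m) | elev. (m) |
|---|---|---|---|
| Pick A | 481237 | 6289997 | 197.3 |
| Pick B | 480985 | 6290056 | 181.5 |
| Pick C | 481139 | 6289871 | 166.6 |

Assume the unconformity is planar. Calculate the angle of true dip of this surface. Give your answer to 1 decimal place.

Two edge vectors: Pick A→Pick B = (-252, 59, -15.8), Pick A→Pick C = (-98, -126, -30.7).
Normal n = (Pick A→Pick B) × (Pick A→Pick C) = (-3802.1, -6188, 37534).
So ∂z/∂x = −n_x/n_z = 0.10130 and ∂z/∂y = −n_y/n_z = 0.16486.
Gradient magnitude |∇z| = √(a² + b²) = √(0.01026 + 0.02718) = 0.19350.
True dip = arctan(0.19350) = 11.0°, dipping toward SSW (azimuth ≈ 212°).

11.0°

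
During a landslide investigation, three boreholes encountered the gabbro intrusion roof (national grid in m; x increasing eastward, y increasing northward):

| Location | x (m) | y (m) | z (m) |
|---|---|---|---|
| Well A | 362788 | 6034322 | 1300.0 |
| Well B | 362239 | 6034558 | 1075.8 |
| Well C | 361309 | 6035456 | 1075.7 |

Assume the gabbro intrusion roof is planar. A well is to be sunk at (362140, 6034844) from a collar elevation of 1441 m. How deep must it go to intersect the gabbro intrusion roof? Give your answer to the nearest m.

220 m

Two edge vectors: Well A→Well B = (-549, 236, -224.2), Well A→Well C = (-1479, 1134, -224.3).
Normal n = (Well A→Well B) × (Well A→Well C) = (201308, 208451.1, -273522).
So ∂z/∂x = −n_x/n_z = 0.73598467 and ∂z/∂y = −n_y/n_z = 0.76209994.
Intercept c from Well A: 1300 − 267006.41 − 4598756.44 = −4864462.85.
At (362140, 6034844): z_contact = 266529.5 + 4599154.3 − 4864462.85 = 1220.9 m.
Depth below ground = 1441 − 1220.9 = 220 m.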